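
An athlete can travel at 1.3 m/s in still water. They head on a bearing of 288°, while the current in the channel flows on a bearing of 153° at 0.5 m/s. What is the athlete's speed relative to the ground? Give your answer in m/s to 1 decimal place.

Taking east as x and north as y: velocity relative to the water = (-1.236, 0.402) m/s; the water relative to ground = (0.227, -0.446) m/s.
Velocity relative to ground = (-1.236, 0.402) + (0.227, -0.446) = (-1.009, -0.044) m/s.
Speed = |(-1.009, -0.044)| = 1.010 m/s.

1.0 m/s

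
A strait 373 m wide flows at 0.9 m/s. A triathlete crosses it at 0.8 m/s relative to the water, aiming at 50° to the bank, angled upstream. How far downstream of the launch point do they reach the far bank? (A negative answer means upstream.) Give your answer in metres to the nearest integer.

Perpendicular speed = 0.613 m/s; crossing time = 373 / 0.613 = 608.646 s.
Net downstream speed = 0.386 m/s.
Drift = 0.386 × 608.646 = 234.797 m (downstream).

235 m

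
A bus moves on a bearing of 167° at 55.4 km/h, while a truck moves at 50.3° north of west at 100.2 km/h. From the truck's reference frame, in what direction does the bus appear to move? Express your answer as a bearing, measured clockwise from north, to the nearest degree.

Taking east as x and north as y: bus velocity = (12.462, -53.980) km/h; truck velocity = (-64.005, 77.094) km/h.
Velocity of bus relative to truck = (12.462, -53.980) − (-64.005, 77.094) = (76.467, -131.074) km/h.
Bearing = atan2(76.47, -131.07) = 149.74° clockwise from north.

150°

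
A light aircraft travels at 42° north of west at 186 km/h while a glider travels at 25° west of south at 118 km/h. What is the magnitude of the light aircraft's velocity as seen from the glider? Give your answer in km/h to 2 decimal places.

Taking east as x and north as y: light aircraft velocity = (-138.225, 124.458) km/h; glider velocity = (-49.869, -106.944) km/h.
Velocity of light aircraft relative to glider = (-138.225, 124.458) − (-49.869, -106.944) = (-88.356, 231.403) km/h.
Magnitude = |(-88.356, 231.403)| = 247.697 km/h.

247.70 km/h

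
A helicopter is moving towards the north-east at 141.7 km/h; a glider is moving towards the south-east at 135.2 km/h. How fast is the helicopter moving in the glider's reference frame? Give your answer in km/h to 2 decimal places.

195.85 km/h

Taking east as x and north as y: helicopter velocity = (100.197, 100.197) km/h; glider velocity = (95.601, -95.601) km/h.
Velocity of helicopter relative to glider = (100.197, 100.197) − (95.601, -95.601) = (4.596, 195.798) km/h.
Magnitude = |(4.596, 195.798)| = 195.852 km/h.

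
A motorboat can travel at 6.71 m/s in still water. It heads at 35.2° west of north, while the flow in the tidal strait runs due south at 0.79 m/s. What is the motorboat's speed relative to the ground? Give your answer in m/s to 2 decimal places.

6.08 m/s

Taking east as x and north as y: velocity relative to the water = (-3.868, 5.483) m/s; the water relative to ground = (0.000, -0.790) m/s.
Velocity relative to ground = (-3.868, 5.483) + (0.000, -0.790) = (-3.868, 4.693) m/s.
Speed = |(-3.868, 4.693)| = 6.082 m/s.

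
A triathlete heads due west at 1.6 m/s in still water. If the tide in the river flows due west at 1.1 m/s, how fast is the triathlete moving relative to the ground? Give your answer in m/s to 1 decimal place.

2.7 m/s

Taking east as x and north as y: velocity relative to the water = (-1.600, 0.000) m/s; the water relative to ground = (-1.100, 0.000) m/s.
Velocity relative to ground = (-1.600, 0.000) + (-1.100, 0.000) = (-2.700, 0.000) m/s.
Speed = |(-2.700, 0.000)| = 2.700 m/s.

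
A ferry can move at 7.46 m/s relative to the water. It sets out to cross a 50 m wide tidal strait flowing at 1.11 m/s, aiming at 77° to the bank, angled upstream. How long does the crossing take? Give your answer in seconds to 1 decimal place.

6.9 s

The component of the ferry's velocity perpendicular to the bank is 7.46 × sin 77° = 7.269 m/s.
The current is parallel to the bank, so it does not affect the crossing time.
Time = 50 / 7.269 = 6.879 s.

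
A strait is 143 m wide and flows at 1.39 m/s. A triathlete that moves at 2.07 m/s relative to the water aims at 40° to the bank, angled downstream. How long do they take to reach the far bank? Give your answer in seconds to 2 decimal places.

107.47 s

The component of the triathlete's velocity perpendicular to the bank is 2.07 × sin 40° = 1.331 m/s.
Only the cross-stream component determines the crossing time; the current contributes nothing perpendicular to the bank.
Time = 143 / 1.331 = 107.473 s.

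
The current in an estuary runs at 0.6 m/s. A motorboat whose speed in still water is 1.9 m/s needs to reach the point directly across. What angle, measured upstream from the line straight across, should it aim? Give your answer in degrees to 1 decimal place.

18.4°

To cancel the current, the upstream component of the motorboat's velocity must equal the flow: 1.9 sin θ = 0.6.
sin θ = 0.6 / 1.9 = 0.3158.
θ = arcsin(0.3158) = 18.408°.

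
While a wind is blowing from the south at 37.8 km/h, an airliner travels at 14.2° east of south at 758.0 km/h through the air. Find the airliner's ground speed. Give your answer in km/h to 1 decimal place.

721.4 km/h

Taking east as x and north as y: velocity relative to the air = (185.943, -734.840) km/h; the air relative to ground = (0.000, 37.800) km/h.
Velocity relative to ground = (185.943, -734.840) + (0.000, 37.800) = (185.943, -697.040) km/h.
Speed = |(185.943, -697.040)| = 721.415 km/h.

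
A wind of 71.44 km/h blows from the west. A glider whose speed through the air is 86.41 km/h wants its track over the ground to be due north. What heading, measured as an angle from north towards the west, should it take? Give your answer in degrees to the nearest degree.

The wind pushes perpendicular to the desired track; the heading must have a component into the wind equal to 71.44 km/h: 86.41 sin θ = 71.44.
sin θ = 0.8268, so θ = 55.767°.

56°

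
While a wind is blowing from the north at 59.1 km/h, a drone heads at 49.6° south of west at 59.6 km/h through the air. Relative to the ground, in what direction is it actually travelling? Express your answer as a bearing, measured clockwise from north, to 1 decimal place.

Taking east as x and north as y: velocity relative to the air = (-38.628, -45.388) km/h; the air relative to ground = (0.000, -59.100) km/h.
Velocity relative to ground = (-38.628, -45.388) + (0.000, -59.100) = (-38.628, -104.488) km/h.
Bearing = atan2(-38.63, -104.49) = 200.29° clockwise from north.

200.3°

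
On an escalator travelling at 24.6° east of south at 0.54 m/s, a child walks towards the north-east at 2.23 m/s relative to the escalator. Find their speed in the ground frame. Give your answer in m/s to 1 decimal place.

Taking east as x and north as y: escalator velocity = (0.225, -0.491) m/s; child velocity relative to escalator = (1.577, 1.577) m/s.
Velocity relative to ground = (0.225, -0.491) + (1.577, 1.577) = (1.802, 1.086) m/s.
Speed = |(1.802, 1.086)| = 2.104 m/s.

2.1 m/s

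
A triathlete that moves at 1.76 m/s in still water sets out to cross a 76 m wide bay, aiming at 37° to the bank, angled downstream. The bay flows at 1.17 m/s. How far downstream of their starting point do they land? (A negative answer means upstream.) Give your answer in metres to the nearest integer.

Perpendicular speed = 1.059 m/s; crossing time = 76 / 1.059 = 71.753 s.
Net downstream speed = 2.576 m/s.
Drift = 2.576 × 71.753 = 184.806 m (downstream).

185 m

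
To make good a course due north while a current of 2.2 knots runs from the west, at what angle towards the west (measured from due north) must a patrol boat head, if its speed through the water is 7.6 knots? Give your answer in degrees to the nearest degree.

The current pushes perpendicular to the desired track; the heading must have a component into the current equal to 2.2 knots: 7.6 sin θ = 2.2.
sin θ = 0.2895, so θ = 16.826°.

17°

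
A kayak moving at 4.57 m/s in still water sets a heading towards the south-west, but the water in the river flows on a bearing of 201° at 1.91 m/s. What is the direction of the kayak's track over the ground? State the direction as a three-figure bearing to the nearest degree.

218°

Taking east as x and north as y: velocity relative to the water = (-3.231, -3.231) m/s; the water relative to ground = (-0.684, -1.783) m/s.
Velocity relative to ground = (-3.231, -3.231) + (-0.684, -1.783) = (-3.916, -5.015) m/s.
Bearing = atan2(-3.92, -5.01) = 217.99° clockwise from north.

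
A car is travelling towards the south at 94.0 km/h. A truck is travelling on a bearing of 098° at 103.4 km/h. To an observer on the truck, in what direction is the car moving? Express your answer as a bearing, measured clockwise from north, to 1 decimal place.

232.1°

Taking east as x and north as y: car velocity = (0.000, -94.000) km/h; truck velocity = (102.394, -14.390) km/h.
Velocity of car relative to truck = (0.000, -94.000) − (102.394, -14.390) = (-102.394, -79.610) km/h.
Bearing = atan2(-102.39, -79.61) = 232.14° clockwise from north.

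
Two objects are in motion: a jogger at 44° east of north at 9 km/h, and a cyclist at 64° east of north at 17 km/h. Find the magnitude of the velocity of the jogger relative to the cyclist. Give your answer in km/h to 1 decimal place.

Taking east as x and north as y: jogger velocity = (6.252, 6.474) km/h; cyclist velocity = (15.279, 7.452) km/h.
Velocity of jogger relative to cyclist = (6.252, 6.474) − (15.279, 7.452) = (-9.028, -0.978) km/h.
Magnitude = |(-9.028, -0.978)| = 9.080 km/h.

9.1 km/h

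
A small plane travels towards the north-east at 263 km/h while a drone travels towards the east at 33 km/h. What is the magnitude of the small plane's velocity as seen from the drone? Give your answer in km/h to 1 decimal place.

240.8 km/h

Taking east as x and north as y: small plane velocity = (185.969, 185.969) km/h; drone velocity = (33.000, 0.000) km/h.
Velocity of small plane relative to drone = (185.969, 185.969) − (33.000, 0.000) = (152.969, 185.969) km/h.
Magnitude = |(152.969, 185.969)| = 240.799 km/h.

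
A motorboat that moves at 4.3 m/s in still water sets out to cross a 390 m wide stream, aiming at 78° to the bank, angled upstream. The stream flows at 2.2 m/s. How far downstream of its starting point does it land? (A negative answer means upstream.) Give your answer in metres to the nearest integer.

121 m

Perpendicular speed = 4.206 m/s; crossing time = 390 / 4.206 = 92.724 s.
Net downstream speed = 1.306 m/s.
Drift = 1.306 × 92.724 = 121.096 m (downstream).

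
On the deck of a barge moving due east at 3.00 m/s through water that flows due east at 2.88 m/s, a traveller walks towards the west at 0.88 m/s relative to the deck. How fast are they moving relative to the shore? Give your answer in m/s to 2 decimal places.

5.00 m/s

In east/north components (m/s): traveller relative to barge = (-0.880, 0.000); barge relative to water = (3.000, 0.000); water relative to ground = (2.880, 0.000).
Sum = (5.000, 0.000) m/s.
Speed = |(5.000, 0.000)| = 5.000 m/s.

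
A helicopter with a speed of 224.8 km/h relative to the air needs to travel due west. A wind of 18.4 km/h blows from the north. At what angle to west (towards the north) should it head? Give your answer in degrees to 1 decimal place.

4.7°

The wind pushes perpendicular to the desired track; the heading must have a component into the wind equal to 18.4 km/h: 224.8 sin θ = 18.4.
sin θ = 0.0819, so θ = 4.695°.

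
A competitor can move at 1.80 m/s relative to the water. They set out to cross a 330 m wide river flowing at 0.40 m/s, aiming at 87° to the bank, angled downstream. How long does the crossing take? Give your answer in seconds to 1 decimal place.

183.6 s

The component of the competitor's velocity perpendicular to the bank is 1.80 × sin 87° = 1.798 m/s.
Only the cross-stream component determines the crossing time; the current contributes nothing perpendicular to the bank.
Time = 330 / 1.798 = 183.585 s.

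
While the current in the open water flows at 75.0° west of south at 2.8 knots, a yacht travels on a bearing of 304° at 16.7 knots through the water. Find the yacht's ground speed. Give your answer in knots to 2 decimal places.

18.66 knots

Taking east as x and north as y: velocity relative to the water = (-13.845, 9.339) knots; the water relative to ground = (-2.705, -0.725) knots.
Velocity relative to ground = (-13.845, 9.339) + (-2.705, -0.725) = (-16.550, 8.614) knots.
Speed = |(-16.550, 8.614)| = 18.657 knots.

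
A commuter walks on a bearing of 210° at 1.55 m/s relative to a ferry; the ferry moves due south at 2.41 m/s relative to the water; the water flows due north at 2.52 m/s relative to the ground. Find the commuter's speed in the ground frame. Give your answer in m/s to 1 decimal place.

In east/north components (m/s): commuter relative to ferry = (-0.775, -1.342); ferry relative to water = (0.000, -2.410); water relative to ground = (0.000, 2.520).
Sum = (-0.775, -1.232) m/s.
Speed = |(-0.775, -1.232)| = 1.456 m/s.

1.5 m/s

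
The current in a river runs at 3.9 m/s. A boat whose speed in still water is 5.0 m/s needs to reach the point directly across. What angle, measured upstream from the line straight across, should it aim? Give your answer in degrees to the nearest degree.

51°

To cancel the current, the upstream component of the boat's velocity must equal the flow: 5.0 sin θ = 3.9.
sin θ = 3.9 / 5.0 = 0.7800.
θ = arcsin(0.7800) = 51.261°.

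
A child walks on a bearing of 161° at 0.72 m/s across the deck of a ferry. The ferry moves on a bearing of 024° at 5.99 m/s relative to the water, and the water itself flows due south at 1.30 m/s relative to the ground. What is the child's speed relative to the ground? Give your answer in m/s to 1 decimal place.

4.4 m/s

In east/north components (m/s): child relative to ferry = (0.234, -0.681); ferry relative to water = (2.436, 5.472); water relative to ground = (0.000, -1.300).
Sum = (2.671, 3.491) m/s.
Speed = |(2.671, 3.491)| = 4.396 m/s.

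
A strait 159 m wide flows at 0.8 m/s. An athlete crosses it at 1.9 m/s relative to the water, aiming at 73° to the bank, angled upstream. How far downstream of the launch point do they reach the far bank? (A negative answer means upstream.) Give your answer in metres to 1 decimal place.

Perpendicular speed = 1.817 m/s; crossing time = 159 / 1.817 = 87.508 s.
Net downstream speed = 0.244 m/s.
Drift = 0.244 × 87.508 = 21.395 m (downstream).

21.4 m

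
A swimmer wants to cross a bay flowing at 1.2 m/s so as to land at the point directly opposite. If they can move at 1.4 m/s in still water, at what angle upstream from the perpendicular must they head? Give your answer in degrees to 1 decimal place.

To cancel the current, the upstream component of the swimmer's velocity must equal the flow: 1.4 sin θ = 1.2.
sin θ = 1.2 / 1.4 = 0.8571.
θ = arcsin(0.8571) = 58.997°.

59.0°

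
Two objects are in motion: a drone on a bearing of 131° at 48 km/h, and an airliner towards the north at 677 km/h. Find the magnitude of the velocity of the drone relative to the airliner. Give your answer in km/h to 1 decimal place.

Taking east as x and north as y: drone velocity = (36.226, -31.491) km/h; airliner velocity = (0.000, 677.000) km/h.
Velocity of drone relative to airliner = (36.226, -31.491) − (0.000, 677.000) = (36.226, -708.491) km/h.
Magnitude = |(36.226, -708.491)| = 709.416 km/h.

709.4 km/h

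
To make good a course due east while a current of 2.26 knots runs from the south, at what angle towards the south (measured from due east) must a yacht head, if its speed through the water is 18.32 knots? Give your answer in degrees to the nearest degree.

The current pushes perpendicular to the desired track; the heading must have a component into the current equal to 2.26 knots: 18.32 sin θ = 2.26.
sin θ = 0.1234, so θ = 7.086°.

7°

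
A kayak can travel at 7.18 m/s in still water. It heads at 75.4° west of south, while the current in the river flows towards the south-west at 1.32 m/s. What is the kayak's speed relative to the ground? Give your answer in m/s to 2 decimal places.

Taking east as x and north as y: velocity relative to the water = (-6.948, -1.810) m/s; the water relative to ground = (-0.933, -0.933) m/s.
Velocity relative to ground = (-6.948, -1.810) + (-0.933, -0.933) = (-7.882, -2.743) m/s.
Speed = |(-7.882, -2.743)| = 8.345 m/s.

8.35 m/s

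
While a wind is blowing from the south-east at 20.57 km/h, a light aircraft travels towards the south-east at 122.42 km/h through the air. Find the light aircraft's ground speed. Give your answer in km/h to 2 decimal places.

Taking east as x and north as y: velocity relative to the air = (86.564, -86.564) km/h; the air relative to ground = (-14.545, 14.545) km/h.
Velocity relative to ground = (86.564, -86.564) + (-14.545, 14.545) = (72.019, -72.019) km/h.
Speed = |(72.019, -72.019)| = 101.850 km/h.

101.85 km/h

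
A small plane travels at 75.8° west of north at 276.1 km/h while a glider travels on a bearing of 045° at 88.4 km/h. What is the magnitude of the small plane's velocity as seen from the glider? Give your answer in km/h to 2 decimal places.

Taking east as x and north as y: small plane velocity = (-267.664, 67.729) km/h; glider velocity = (62.508, 62.508) km/h.
Velocity of small plane relative to glider = (-267.664, 67.729) − (62.508, 62.508) = (-330.172, 5.221) km/h.
Magnitude = |(-330.172, 5.221)| = 330.213 km/h.

330.21 km/h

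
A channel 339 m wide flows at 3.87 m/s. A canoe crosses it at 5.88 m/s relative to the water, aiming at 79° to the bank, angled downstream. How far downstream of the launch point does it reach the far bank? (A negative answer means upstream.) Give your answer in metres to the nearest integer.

Perpendicular speed = 5.772 m/s; crossing time = 339 / 5.772 = 58.732 s.
Net downstream speed = 4.992 m/s.
Drift = 4.992 × 58.732 = 293.188 m (downstream).

293 m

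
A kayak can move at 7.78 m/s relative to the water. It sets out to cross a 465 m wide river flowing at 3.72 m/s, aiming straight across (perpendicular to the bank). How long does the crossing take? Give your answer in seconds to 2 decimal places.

59.77 s

The component of the kayak's velocity perpendicular to the bank is 7.78 m/s.
The flow acts along the bank and has no component across it.
Time = 465 / 7.780 = 59.769 s.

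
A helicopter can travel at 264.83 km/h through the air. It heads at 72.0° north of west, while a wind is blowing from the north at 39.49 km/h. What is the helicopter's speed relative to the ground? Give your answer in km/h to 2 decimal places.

Taking east as x and north as y: velocity relative to the air = (-81.837, 251.868) km/h; the air relative to ground = (0.000, -39.490) km/h.
Velocity relative to ground = (-81.837, 251.868) + (0.000, -39.490) = (-81.837, 212.378) km/h.
Speed = |(-81.837, 212.378)| = 227.600 km/h.

227.60 km/h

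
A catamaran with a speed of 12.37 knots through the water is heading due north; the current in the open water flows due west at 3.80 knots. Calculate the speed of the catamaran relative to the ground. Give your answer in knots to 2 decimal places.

Taking east as x and north as y: velocity relative to the water = (0.000, 12.370) knots; the water relative to ground = (-3.800, 0.000) knots.
Velocity relative to ground = (0.000, 12.370) + (-3.800, 0.000) = (-3.800, 12.370) knots.
Speed = |(-3.800, 12.370)| = 12.941 knots.

12.94 knots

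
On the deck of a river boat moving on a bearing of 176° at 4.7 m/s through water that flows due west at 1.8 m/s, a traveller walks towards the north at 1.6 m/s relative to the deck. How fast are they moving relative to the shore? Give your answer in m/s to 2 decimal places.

In east/north components (m/s): traveller relative to river boat = (0.000, 1.600); river boat relative to water = (0.328, -4.689); water relative to ground = (-1.800, 0.000).
Sum = (-1.472, -3.089) m/s.
Speed = |(-1.472, -3.089)| = 3.421 m/s.

3.42 m/s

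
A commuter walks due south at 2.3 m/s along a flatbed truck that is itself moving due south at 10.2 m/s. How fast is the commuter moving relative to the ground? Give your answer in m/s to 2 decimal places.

12.50 m/s

Taking east as x and north as y: flatbed truck velocity = (0.000, -10.200) m/s; commuter velocity relative to flatbed truck = (0.000, -2.300) m/s.
Velocity relative to ground = (0.000, -10.200) + (0.000, -2.300) = (0.000, -12.500) m/s.
Speed = |(0.000, -12.500)| = 12.500 m/s.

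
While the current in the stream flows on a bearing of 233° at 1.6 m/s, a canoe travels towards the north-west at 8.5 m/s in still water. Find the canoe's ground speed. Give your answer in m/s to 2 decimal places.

8.87 m/s

Taking east as x and north as y: velocity relative to the water = (-6.010, 6.010) m/s; the water relative to ground = (-1.278, -0.963) m/s.
Velocity relative to ground = (-6.010, 6.010) + (-1.278, -0.963) = (-7.288, 5.048) m/s.
Speed = |(-7.288, 5.048)| = 8.865 m/s.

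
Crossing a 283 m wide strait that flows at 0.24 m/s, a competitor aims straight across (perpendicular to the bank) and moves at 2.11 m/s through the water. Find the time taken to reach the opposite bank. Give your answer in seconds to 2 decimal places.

The component of the competitor's velocity perpendicular to the bank is 2.11 m/s.
The flow acts along the bank and has no component across it.
Time = 283 / 2.110 = 134.123 s.

134.12 s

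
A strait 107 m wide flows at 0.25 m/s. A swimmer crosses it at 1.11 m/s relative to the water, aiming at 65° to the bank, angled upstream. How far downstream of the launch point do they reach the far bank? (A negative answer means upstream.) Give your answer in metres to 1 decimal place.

Perpendicular speed = 1.006 m/s; crossing time = 107 / 1.006 = 106.362 s.
Net downstream speed = -0.219 m/s.
Drift = -0.219 × 106.362 = -23.305 m (upstream).

-23.3 m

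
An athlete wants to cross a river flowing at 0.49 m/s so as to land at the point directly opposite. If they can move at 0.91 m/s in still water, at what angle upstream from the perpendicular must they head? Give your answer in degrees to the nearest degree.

To cancel the current, the upstream component of the athlete's velocity must equal the flow: 0.91 sin θ = 0.49.
sin θ = 0.49 / 0.91 = 0.5385.
θ = arcsin(0.5385) = 32.579°.

33°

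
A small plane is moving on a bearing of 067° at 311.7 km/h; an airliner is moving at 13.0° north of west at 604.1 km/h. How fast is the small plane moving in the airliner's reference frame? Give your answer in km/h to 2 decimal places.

Taking east as x and north as y: small plane velocity = (286.921, 121.791) km/h; airliner velocity = (-588.617, 135.893) km/h.
Velocity of small plane relative to airliner = (286.921, 121.791) − (-588.617, 135.893) = (875.538, -14.102) km/h.
Magnitude = |(875.538, -14.102)| = 875.652 km/h.

875.65 km/h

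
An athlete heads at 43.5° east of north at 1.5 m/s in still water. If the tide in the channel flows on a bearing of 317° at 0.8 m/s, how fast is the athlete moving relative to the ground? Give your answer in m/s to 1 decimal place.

Taking east as x and north as y: velocity relative to the water = (1.033, 1.088) m/s; the water relative to ground = (-0.546, 0.585) m/s.
Velocity relative to ground = (1.033, 1.088) + (-0.546, 0.585) = (0.487, 1.673) m/s.
Speed = |(0.487, 1.673)| = 1.743 m/s.

1.7 m/s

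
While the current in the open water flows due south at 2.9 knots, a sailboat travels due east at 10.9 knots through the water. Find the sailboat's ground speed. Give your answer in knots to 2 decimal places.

Taking east as x and north as y: velocity relative to the water = (10.900, 0.000) knots; the water relative to ground = (0.000, -2.900) knots.
Velocity relative to ground = (10.900, 0.000) + (0.000, -2.900) = (10.900, -2.900) knots.
Speed = |(10.900, -2.900)| = 11.279 knots.

11.28 knots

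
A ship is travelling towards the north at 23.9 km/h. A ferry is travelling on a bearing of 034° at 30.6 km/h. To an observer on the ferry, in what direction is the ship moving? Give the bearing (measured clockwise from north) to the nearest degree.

Taking east as x and north as y: ship velocity = (0.000, 23.900) km/h; ferry velocity = (17.111, 25.369) km/h.
Velocity of ship relative to ferry = (0.000, 23.900) − (17.111, 25.369) = (-17.111, -1.469) km/h.
Bearing = atan2(-17.11, -1.47) = 265.09° clockwise from north.

265°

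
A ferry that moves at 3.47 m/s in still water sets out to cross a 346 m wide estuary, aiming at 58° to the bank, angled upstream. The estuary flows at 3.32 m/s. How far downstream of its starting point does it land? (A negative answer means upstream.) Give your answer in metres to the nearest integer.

Perpendicular speed = 2.943 m/s; crossing time = 346 / 2.943 = 117.578 s.
Net downstream speed = 1.481 m/s.
Drift = 1.481 × 117.578 = 174.154 m (downstream).

174 m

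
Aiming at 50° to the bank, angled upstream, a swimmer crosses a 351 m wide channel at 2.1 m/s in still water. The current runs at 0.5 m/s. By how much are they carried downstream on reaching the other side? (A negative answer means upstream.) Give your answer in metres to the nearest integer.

Perpendicular speed = 1.609 m/s; crossing time = 351 / 1.609 = 218.190 s.
Net downstream speed = -0.850 m/s.
Drift = -0.850 × 218.190 = -185.429 m (upstream).

-185 m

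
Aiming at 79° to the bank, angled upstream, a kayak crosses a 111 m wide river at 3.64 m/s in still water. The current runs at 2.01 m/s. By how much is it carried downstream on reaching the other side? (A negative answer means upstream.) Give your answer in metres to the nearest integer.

Perpendicular speed = 3.573 m/s; crossing time = 111 / 3.573 = 31.065 s.
Net downstream speed = 1.315 m/s.
Drift = 1.315 × 31.065 = 40.865 m (downstream).

41 m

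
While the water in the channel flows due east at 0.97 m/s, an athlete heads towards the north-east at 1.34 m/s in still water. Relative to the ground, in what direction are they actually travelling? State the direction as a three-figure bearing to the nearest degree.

064°

Taking east as x and north as y: velocity relative to the water = (0.948, 0.948) m/s; the water relative to ground = (0.970, 0.000) m/s.
Velocity relative to ground = (0.948, 0.948) + (0.970, 0.000) = (1.918, 0.948) m/s.
Bearing = atan2(1.92, 0.95) = 63.70° clockwise from north.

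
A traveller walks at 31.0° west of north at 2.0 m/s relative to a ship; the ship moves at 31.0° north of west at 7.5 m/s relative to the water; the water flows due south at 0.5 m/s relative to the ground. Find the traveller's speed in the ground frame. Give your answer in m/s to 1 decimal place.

In east/north components (m/s): traveller relative to ship = (-1.030, 1.714); ship relative to water = (-6.429, 3.863); water relative to ground = (0.000, -0.500).
Sum = (-7.459, 5.077) m/s.
Speed = |(-7.459, 5.077)| = 9.023 m/s.

9.0 m/s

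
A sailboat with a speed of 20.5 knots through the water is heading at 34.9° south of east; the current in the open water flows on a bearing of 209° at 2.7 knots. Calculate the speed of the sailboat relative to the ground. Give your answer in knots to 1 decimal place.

Taking east as x and north as y: velocity relative to the water = (16.813, -11.729) knots; the water relative to ground = (-1.309, -2.361) knots.
Velocity relative to ground = (16.813, -11.729) + (-1.309, -2.361) = (15.504, -14.090) knots.
Speed = |(15.504, -14.090)| = 20.950 knots.

21.0 knots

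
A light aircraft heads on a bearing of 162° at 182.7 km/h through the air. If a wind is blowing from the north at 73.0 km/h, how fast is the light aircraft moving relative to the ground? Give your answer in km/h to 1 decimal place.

253.1 km/h

Taking east as x and north as y: velocity relative to the air = (56.457, -173.758) km/h; the air relative to ground = (0.000, -73.000) km/h.
Velocity relative to ground = (56.457, -173.758) + (0.000, -73.000) = (56.457, -246.758) km/h.
Speed = |(56.457, -246.758)| = 253.134 km/h.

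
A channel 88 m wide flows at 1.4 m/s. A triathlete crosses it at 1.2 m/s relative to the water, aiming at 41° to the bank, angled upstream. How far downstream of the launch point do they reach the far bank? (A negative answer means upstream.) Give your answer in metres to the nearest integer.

55 m

Perpendicular speed = 0.787 m/s; crossing time = 88 / 0.787 = 111.779 s.
Net downstream speed = 0.494 m/s.
Drift = 0.494 × 111.779 = 55.258 m (downstream).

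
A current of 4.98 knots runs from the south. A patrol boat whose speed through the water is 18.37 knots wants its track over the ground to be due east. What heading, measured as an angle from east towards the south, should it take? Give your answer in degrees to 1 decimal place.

15.7°

The current pushes perpendicular to the desired track; the heading must have a component into the current equal to 4.98 knots: 18.37 sin θ = 4.98.
sin θ = 0.2711, so θ = 15.729°.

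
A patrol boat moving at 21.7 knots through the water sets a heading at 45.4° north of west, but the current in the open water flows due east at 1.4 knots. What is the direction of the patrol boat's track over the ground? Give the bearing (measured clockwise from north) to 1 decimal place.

Taking east as x and north as y: velocity relative to the water = (-15.237, 15.451) knots; the water relative to ground = (1.400, 0.000) knots.
Velocity relative to ground = (-15.237, 15.451) + (1.400, 0.000) = (-13.837, 15.451) knots.
Bearing = atan2(-13.84, 15.45) = 318.15° clockwise from north.

318.2°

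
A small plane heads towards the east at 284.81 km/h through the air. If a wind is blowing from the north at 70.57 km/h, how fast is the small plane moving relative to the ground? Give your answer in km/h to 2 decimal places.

Taking east as x and north as y: velocity relative to the air = (284.810, 0.000) km/h; the air relative to ground = (0.000, -70.570) km/h.
Velocity relative to ground = (284.810, 0.000) + (0.000, -70.570) = (284.810, -70.570) km/h.
Speed = |(284.810, -70.570)| = 293.423 km/h.

293.42 km/h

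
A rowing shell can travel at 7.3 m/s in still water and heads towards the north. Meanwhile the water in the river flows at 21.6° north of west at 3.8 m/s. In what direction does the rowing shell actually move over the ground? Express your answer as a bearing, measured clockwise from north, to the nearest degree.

338°

Taking east as x and north as y: velocity relative to the water = (0.000, 7.300) m/s; the water relative to ground = (-3.533, 1.399) m/s.
Velocity relative to ground = (0.000, 7.300) + (-3.533, 1.399) = (-3.533, 8.699) m/s.
Bearing = atan2(-3.53, 8.70) = 337.89° clockwise from north.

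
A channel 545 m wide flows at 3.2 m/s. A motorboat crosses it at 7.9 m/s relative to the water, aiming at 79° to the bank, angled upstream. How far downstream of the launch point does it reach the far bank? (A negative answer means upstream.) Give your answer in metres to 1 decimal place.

119.0 m

Perpendicular speed = 7.755 m/s; crossing time = 545 / 7.755 = 70.279 s.
Net downstream speed = 1.693 m/s.
Drift = 1.693 × 70.279 = 118.954 m (downstream).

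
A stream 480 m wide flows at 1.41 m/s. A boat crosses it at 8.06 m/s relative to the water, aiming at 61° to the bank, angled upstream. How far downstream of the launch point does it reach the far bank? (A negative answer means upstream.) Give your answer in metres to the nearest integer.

-170 m

Perpendicular speed = 7.049 m/s; crossing time = 480 / 7.049 = 68.091 s.
Net downstream speed = -2.498 m/s.
Drift = -2.498 × 68.091 = -170.061 m (upstream).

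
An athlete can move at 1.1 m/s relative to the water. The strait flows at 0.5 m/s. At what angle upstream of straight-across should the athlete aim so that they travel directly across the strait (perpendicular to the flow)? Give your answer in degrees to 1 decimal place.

To cancel the current, the upstream component of the athlete's velocity must equal the flow: 1.1 sin θ = 0.5.
sin θ = 0.5 / 1.1 = 0.4545.
θ = arcsin(0.4545) = 27.036°.

27.0°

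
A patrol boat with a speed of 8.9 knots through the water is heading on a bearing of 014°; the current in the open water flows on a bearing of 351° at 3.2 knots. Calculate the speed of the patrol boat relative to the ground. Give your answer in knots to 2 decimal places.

11.91 knots

Taking east as x and north as y: velocity relative to the water = (2.153, 8.636) knots; the water relative to ground = (-0.501, 3.161) knots.
Velocity relative to ground = (2.153, 8.636) + (-0.501, 3.161) = (1.653, 11.796) knots.
Speed = |(1.653, 11.796)| = 11.911 knots.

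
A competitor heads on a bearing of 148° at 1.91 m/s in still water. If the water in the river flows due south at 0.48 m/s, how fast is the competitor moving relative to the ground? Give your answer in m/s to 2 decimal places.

2.33 m/s

Taking east as x and north as y: velocity relative to the water = (1.012, -1.620) m/s; the water relative to ground = (0.000, -0.480) m/s.
Velocity relative to ground = (1.012, -1.620) + (0.000, -0.480) = (1.012, -2.100) m/s.
Speed = |(1.012, -2.100)| = 2.331 m/s.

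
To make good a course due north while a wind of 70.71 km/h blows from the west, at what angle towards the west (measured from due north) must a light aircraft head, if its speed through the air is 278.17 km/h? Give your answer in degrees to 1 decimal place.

14.7°

The wind pushes perpendicular to the desired track; the heading must have a component into the wind equal to 70.71 km/h: 278.17 sin θ = 70.71.
sin θ = 0.2542, so θ = 14.726°.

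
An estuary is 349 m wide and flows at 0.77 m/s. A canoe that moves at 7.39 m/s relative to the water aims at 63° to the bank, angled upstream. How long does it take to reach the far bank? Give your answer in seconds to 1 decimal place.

The component of the canoe's velocity perpendicular to the bank is 7.39 × sin 63° = 6.585 m/s.
The current is parallel to the bank, so it does not affect the crossing time.
Time = 349 / 6.585 = 53.003 s.

53.0 s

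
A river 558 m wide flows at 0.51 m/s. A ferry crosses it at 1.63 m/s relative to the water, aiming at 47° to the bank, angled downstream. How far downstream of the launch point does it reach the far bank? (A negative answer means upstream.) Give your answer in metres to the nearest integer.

Perpendicular speed = 1.192 m/s; crossing time = 558 / 1.192 = 468.079 s.
Net downstream speed = 1.622 m/s.
Drift = 1.622 × 468.079 = 759.064 m (downstream).

759 m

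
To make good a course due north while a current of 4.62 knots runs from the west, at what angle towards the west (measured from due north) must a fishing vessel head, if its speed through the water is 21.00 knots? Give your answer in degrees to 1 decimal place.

The current pushes perpendicular to the desired track; the heading must have a component into the current equal to 4.62 knots: 21.00 sin θ = 4.62.
sin θ = 0.2200, so θ = 12.709°.

12.7°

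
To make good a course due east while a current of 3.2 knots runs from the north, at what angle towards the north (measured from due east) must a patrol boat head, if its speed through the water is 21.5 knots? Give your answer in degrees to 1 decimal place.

8.6°

The current pushes perpendicular to the desired track; the heading must have a component into the current equal to 3.2 knots: 21.5 sin θ = 3.2.
sin θ = 0.1488, so θ = 8.560°.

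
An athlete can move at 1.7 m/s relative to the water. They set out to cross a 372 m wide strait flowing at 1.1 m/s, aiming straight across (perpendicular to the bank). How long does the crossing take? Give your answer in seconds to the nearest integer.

219 s

The component of the athlete's velocity perpendicular to the bank is 1.7 m/s.
The flow acts along the bank and has no component across it.
Time = 372 / 1.700 = 218.824 s.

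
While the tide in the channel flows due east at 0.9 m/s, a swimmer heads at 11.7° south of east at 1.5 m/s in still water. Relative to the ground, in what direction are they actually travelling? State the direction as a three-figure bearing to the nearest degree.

097°

Taking east as x and north as y: velocity relative to the water = (1.469, -0.304) m/s; the water relative to ground = (0.900, 0.000) m/s.
Velocity relative to ground = (1.469, -0.304) + (0.900, 0.000) = (2.369, -0.304) m/s.
Bearing = atan2(2.37, -0.30) = 97.32° clockwise from north.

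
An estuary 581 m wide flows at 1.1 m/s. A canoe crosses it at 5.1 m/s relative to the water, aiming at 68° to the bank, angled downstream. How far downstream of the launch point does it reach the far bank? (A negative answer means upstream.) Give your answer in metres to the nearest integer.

370 m

Perpendicular speed = 4.729 m/s; crossing time = 581 / 4.729 = 122.868 s.
Net downstream speed = 3.010 m/s.
Drift = 3.010 × 122.868 = 369.894 m (downstream).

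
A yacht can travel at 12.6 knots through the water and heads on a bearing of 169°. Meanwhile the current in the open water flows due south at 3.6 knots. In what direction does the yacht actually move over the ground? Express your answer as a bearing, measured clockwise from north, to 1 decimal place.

Taking east as x and north as y: velocity relative to the water = (2.404, -12.369) knots; the water relative to ground = (0.000, -3.600) knots.
Velocity relative to ground = (2.404, -12.369) + (0.000, -3.600) = (2.404, -15.969) knots.
Bearing = atan2(2.40, -15.97) = 171.44° clockwise from north.

171.4°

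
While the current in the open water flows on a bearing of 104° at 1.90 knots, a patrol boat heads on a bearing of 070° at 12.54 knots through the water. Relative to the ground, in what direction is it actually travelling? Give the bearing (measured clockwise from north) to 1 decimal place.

Taking east as x and north as y: velocity relative to the water = (11.784, 4.289) knots; the water relative to ground = (1.844, -0.460) knots.
Velocity relative to ground = (11.784, 4.289) + (1.844, -0.460) = (13.627, 3.829) knots.
Bearing = atan2(13.63, 3.83) = 74.30° clockwise from north.

074.3°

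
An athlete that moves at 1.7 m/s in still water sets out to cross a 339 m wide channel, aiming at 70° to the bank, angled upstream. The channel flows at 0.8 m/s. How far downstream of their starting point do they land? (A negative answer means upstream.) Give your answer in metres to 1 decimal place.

Perpendicular speed = 1.597 m/s; crossing time = 339 / 1.597 = 212.210 s.
Net downstream speed = 0.219 m/s.
Drift = 0.219 × 212.210 = 46.382 m (downstream).

46.4 m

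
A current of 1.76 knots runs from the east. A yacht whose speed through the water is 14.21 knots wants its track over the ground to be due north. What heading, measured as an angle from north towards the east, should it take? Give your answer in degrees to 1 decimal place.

The current pushes perpendicular to the desired track; the heading must have a component into the current equal to 1.76 knots: 14.21 sin θ = 1.76.
sin θ = 0.1239, so θ = 7.115°.

7.1°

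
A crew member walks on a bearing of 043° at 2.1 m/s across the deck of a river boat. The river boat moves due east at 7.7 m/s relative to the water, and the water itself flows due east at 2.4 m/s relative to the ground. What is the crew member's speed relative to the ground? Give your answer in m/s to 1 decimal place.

In east/north components (m/s): crew member relative to river boat = (1.432, 1.536); river boat relative to water = (7.700, 0.000); water relative to ground = (2.400, 0.000).
Sum = (11.532, 1.536) m/s.
Speed = |(11.532, 1.536)| = 11.634 m/s.

11.6 m/s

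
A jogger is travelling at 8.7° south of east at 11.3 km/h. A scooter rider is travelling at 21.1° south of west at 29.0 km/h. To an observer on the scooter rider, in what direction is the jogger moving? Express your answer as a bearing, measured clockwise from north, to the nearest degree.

Taking east as x and north as y: jogger velocity = (11.170, -1.709) km/h; scooter rider velocity = (-27.056, -10.440) km/h.
Velocity of jogger relative to scooter rider = (11.170, -1.709) − (-27.056, -10.440) = (38.226, 8.731) km/h.
Bearing = atan2(38.23, 8.73) = 77.13° clockwise from north.

077°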